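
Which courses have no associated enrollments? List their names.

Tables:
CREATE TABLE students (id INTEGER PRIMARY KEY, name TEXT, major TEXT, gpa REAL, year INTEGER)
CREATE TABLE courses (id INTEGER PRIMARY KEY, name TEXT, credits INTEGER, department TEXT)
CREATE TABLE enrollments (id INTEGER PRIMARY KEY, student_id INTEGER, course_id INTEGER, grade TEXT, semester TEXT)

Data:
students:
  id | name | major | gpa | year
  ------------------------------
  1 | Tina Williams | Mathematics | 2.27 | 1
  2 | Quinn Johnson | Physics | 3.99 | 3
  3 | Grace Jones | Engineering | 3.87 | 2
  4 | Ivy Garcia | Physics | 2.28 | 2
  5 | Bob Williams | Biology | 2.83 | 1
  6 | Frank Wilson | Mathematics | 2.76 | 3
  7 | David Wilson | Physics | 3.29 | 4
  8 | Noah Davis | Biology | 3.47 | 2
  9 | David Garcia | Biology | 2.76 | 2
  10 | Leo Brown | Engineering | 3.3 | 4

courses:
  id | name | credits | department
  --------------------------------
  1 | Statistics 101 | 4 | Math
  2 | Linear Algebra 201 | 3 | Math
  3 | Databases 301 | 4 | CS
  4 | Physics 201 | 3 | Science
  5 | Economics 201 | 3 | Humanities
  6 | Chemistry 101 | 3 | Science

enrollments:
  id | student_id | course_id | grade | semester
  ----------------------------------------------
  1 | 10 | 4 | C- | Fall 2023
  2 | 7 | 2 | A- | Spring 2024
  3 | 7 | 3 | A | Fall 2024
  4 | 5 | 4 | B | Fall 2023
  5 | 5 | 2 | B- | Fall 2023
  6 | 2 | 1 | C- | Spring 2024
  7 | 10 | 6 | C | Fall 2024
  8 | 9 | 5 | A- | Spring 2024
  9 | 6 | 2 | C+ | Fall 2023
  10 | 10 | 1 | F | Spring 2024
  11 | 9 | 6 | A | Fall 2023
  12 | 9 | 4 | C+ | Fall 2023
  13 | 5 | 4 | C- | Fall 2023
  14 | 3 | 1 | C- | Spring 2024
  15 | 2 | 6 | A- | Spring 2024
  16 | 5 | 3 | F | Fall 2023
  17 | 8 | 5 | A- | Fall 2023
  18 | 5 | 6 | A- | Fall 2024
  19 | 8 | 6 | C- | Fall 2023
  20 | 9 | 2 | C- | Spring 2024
SELECT p.name FROM courses p LEFT JOIN enrollments c ON c.course_id = p.id WHERE c.id IS NULL

Execution result:
(no rows)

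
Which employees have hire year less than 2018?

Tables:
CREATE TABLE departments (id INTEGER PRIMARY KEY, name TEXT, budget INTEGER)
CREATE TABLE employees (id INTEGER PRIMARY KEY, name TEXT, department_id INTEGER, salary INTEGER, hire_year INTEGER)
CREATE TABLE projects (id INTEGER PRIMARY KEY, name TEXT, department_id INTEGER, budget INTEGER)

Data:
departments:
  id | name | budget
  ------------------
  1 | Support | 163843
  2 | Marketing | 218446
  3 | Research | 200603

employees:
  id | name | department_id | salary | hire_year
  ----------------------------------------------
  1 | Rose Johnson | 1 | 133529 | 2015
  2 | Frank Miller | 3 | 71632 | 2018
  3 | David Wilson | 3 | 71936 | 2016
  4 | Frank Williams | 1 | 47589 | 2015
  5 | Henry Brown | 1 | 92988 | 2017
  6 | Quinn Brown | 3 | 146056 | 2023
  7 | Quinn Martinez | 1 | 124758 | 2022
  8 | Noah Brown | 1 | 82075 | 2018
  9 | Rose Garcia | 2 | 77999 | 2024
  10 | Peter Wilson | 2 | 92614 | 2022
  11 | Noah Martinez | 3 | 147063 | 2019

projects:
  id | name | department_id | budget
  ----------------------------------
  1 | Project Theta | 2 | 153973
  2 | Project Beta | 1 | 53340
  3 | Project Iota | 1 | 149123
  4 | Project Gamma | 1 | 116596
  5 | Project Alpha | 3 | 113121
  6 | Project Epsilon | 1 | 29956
SELECT name, hire_year FROM employees WHERE hire_year < 2018

Execution result:
name | hire_year
Rose Johnson | 2015
David Wilson | 2016
Frank Williams | 2015
Henry Brown | 2017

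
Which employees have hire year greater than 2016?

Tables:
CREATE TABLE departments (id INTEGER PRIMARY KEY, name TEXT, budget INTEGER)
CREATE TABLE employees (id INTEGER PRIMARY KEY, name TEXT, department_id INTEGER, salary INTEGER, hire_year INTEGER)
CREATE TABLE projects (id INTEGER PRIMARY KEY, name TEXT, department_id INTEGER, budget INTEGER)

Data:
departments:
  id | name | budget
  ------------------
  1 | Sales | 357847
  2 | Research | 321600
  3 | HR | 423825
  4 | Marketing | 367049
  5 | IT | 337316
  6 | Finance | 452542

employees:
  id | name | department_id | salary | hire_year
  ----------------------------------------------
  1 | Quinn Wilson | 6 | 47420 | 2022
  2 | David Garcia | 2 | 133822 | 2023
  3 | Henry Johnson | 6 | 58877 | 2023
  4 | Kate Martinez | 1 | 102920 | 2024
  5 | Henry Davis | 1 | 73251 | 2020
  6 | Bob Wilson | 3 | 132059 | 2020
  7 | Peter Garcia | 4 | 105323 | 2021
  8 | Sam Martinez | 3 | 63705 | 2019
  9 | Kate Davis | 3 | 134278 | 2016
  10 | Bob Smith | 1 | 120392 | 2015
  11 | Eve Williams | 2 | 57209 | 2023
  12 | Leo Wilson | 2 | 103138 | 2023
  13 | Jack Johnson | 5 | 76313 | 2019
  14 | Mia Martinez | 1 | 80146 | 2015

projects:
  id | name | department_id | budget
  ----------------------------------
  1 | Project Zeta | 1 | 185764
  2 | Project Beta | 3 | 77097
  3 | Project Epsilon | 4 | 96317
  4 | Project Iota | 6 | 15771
SELECT name, hire_year FROM employees WHERE hire_year > 2016

Execution result:
name | hire_year
Quinn Wilson | 2022
David Garcia | 2023
Henry Johnson | 2023
Kate Martinez | 2024
Henry Davis | 2020
Bob Wilson | 2020
Peter Garcia | 2021
Sam Martinez | 2019
Eve Williams | 2023
Leo Wilson | 2023
Jack Johnson | 2019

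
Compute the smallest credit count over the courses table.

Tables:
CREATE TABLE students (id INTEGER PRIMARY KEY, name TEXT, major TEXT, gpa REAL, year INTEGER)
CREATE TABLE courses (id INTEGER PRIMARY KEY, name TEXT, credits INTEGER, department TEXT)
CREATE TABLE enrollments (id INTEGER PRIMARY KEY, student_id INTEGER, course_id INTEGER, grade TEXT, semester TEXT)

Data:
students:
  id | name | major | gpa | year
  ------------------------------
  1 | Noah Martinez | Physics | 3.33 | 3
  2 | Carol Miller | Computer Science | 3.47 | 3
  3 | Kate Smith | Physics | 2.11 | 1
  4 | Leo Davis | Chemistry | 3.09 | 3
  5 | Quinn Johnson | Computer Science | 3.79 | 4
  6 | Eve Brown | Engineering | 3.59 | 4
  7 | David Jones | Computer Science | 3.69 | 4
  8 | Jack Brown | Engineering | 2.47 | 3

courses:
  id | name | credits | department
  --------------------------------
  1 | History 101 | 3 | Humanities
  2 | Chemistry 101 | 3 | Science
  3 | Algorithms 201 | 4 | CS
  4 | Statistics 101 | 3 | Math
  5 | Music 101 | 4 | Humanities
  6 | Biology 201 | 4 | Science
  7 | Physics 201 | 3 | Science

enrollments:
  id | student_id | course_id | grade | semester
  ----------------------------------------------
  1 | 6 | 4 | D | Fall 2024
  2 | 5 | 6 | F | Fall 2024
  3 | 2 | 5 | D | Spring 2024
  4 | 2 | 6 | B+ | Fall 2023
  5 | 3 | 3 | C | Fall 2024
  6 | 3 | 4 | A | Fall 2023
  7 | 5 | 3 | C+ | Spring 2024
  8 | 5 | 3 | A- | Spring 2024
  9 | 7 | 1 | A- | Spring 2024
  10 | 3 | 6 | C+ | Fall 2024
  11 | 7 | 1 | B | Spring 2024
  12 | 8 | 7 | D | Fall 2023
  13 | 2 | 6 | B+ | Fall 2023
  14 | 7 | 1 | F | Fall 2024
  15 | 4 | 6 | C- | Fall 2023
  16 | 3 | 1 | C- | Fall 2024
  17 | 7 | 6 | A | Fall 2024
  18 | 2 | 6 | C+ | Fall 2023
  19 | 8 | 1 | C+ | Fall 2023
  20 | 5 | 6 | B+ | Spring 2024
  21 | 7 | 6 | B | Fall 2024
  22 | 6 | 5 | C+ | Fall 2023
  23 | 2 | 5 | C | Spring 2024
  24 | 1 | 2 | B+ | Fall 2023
SELECT MIN(credits) FROM courses

Execution result:
3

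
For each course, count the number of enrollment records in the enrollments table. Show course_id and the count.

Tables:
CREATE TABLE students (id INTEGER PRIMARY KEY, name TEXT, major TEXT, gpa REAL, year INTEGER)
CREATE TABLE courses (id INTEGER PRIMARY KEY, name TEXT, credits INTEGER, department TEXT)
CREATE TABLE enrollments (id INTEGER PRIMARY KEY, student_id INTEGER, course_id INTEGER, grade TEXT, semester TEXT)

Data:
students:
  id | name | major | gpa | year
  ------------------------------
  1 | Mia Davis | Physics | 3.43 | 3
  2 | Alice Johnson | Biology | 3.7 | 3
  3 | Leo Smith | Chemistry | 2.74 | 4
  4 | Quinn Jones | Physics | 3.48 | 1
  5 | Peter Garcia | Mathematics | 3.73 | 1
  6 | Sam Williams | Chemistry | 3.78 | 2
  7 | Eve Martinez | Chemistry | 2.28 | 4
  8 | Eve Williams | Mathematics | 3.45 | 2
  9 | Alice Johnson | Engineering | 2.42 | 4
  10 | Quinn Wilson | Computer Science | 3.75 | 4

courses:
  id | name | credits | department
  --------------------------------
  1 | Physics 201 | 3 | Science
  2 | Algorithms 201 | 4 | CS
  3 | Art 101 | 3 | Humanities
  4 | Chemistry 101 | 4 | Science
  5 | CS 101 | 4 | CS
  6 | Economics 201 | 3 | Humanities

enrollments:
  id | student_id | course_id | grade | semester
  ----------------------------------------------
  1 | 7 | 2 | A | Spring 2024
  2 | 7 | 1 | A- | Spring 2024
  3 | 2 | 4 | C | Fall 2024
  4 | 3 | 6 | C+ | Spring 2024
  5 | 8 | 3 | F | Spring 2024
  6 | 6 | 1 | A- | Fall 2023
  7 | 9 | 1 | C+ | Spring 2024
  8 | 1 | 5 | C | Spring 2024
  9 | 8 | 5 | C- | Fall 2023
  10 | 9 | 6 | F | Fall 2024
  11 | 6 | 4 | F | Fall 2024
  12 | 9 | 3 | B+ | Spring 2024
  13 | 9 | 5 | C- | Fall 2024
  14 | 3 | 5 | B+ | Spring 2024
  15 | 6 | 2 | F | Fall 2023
SELECT course_id, COUNT(*) AS enrollment_count FROM enrollments GROUP BY course_id

Execution result:
course_id | enrollment_count
1 | 3
2 | 2
3 | 2
4 | 2
5 | 4
6 | 2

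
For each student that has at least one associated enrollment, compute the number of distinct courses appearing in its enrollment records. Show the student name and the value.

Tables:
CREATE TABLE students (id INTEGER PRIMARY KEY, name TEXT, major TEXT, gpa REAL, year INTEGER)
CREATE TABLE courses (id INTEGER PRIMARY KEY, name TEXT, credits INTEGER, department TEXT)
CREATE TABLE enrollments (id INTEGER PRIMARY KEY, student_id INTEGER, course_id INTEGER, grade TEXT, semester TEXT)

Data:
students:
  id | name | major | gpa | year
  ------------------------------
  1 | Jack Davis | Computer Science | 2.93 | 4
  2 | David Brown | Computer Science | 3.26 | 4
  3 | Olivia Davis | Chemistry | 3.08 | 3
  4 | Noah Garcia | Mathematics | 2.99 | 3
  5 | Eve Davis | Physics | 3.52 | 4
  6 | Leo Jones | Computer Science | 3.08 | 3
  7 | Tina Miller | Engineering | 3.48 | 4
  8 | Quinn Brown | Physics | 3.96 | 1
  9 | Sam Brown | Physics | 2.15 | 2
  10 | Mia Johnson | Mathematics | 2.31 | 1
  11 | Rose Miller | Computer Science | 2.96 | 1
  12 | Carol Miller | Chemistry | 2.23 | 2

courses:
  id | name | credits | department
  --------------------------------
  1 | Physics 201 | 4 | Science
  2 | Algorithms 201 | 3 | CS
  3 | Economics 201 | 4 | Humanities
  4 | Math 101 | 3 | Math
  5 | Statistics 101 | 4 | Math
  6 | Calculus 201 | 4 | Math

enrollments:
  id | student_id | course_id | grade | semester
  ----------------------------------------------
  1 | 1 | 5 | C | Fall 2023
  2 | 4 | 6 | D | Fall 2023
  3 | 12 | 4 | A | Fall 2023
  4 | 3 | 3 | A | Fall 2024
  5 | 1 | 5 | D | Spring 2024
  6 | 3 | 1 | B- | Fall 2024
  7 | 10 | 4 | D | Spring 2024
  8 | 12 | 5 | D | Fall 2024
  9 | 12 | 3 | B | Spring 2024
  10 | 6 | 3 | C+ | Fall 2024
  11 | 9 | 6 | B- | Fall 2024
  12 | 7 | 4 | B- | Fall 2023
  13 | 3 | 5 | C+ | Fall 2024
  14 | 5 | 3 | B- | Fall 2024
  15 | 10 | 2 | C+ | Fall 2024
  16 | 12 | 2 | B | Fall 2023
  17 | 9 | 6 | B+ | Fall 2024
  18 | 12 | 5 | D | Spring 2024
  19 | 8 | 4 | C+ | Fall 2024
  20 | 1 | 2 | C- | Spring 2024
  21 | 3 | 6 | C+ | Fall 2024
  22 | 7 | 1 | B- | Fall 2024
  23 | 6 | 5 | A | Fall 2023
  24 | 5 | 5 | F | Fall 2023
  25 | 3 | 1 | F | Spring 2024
SELECT p.name, COUNT(DISTINCT c.course_id) AS distinct_course_count FROM enrollments c JOIN students p ON c.student_id = p.id GROUP BY p.id, p.name

Execution result:
name | distinct_course_count
Jack Davis | 2
Olivia Davis | 4
Noah Garcia | 1
Eve Davis | 2
Leo Jones | 2
Tina Miller | 2
Quinn Brown | 1
Sam Brown | 1
Mia Johnson | 2
Carol Miller | 4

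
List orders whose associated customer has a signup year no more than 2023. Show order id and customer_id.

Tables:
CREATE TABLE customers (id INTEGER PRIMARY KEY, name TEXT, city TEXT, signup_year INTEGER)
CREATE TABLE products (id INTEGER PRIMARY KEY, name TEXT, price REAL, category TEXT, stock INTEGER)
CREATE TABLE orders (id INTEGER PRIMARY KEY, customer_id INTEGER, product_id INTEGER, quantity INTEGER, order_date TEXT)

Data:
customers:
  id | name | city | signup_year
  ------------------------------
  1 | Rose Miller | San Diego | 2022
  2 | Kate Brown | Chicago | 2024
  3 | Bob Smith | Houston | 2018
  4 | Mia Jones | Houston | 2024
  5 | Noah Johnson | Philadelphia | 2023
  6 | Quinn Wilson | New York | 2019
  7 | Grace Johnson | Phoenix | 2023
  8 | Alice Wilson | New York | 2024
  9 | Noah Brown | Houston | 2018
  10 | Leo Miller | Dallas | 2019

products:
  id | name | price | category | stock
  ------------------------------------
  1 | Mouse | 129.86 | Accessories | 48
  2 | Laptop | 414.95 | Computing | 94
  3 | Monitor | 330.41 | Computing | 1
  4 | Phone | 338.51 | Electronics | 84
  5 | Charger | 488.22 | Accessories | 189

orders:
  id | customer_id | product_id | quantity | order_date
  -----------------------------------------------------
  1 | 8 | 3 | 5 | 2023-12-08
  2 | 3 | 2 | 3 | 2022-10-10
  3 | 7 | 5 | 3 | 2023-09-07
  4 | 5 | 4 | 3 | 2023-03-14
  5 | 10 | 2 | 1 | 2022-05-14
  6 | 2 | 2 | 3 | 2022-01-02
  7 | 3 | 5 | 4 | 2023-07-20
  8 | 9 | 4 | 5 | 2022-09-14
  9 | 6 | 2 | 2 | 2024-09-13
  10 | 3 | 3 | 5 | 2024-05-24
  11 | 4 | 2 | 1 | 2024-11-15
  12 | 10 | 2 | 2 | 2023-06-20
SELECT id, customer_id FROM orders WHERE customer_id IN (SELECT id FROM customers WHERE signup_year <= 2023)

Execution result:
id | customer_id
2 | 3
3 | 7
4 | 5
5 | 10
7 | 3
8 | 9
9 | 6
10 | 3
12 | 10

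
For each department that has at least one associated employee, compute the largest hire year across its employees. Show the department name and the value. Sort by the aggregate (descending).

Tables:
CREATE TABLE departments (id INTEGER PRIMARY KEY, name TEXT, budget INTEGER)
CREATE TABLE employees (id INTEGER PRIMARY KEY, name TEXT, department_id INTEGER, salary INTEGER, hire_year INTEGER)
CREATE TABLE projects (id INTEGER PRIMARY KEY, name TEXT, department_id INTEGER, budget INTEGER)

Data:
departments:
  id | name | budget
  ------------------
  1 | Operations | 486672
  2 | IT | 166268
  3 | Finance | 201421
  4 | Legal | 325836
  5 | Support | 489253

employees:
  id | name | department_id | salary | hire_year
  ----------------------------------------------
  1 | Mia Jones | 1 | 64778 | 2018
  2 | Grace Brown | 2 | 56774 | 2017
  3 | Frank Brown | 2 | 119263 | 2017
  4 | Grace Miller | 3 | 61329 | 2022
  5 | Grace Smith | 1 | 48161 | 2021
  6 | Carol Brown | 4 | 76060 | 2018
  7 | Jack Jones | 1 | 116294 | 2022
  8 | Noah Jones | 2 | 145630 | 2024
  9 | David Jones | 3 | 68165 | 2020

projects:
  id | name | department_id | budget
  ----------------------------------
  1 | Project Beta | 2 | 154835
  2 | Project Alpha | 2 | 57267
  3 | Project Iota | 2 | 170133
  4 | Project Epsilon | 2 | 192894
SELECT p.name, MAX(c.hire_year) AS max_hire_year FROM employees c JOIN departments p ON c.department_id = p.id GROUP BY p.id, p.name ORDER BY max_hire_year DESC

Execution result:
name | max_hire_year
IT | 2024
Operations | 2022
Finance | 2022
Legal | 2018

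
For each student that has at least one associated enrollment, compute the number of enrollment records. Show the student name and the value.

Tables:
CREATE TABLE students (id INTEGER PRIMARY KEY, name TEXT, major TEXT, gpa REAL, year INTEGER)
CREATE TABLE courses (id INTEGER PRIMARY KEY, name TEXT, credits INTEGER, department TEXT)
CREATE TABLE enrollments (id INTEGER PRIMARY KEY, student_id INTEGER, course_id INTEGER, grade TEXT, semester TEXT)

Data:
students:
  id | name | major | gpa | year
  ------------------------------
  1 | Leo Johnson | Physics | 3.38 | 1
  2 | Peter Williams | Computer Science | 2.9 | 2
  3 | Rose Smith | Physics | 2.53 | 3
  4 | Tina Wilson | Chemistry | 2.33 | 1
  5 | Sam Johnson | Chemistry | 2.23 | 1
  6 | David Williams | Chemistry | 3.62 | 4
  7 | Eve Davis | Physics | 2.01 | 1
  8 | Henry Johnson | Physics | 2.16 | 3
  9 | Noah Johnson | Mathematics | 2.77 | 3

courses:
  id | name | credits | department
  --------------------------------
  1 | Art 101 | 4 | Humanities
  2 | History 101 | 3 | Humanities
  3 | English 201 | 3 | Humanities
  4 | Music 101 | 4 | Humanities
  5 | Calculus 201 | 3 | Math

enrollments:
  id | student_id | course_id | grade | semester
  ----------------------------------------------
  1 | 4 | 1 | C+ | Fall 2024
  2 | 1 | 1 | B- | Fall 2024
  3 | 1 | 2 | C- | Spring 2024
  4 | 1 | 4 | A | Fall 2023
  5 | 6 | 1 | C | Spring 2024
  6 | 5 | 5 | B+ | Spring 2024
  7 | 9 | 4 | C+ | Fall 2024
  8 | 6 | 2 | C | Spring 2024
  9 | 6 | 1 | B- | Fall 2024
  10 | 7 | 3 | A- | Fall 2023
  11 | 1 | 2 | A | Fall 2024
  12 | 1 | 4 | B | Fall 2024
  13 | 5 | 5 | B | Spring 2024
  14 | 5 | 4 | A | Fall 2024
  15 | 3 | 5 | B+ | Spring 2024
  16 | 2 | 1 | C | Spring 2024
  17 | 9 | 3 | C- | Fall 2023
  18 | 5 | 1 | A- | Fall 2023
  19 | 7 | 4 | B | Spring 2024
SELECT p.name, COUNT(*) AS n FROM enrollments c JOIN students p ON c.student_id = p.id GROUP BY p.id, p.name

Execution result:
name | n
Leo Johnson | 5
Peter Williams | 1
Rose Smith | 1
Tina Wilson | 1
Sam Johnson | 4
David Williams | 3
Eve Davis | 2
Noah Johnson | 2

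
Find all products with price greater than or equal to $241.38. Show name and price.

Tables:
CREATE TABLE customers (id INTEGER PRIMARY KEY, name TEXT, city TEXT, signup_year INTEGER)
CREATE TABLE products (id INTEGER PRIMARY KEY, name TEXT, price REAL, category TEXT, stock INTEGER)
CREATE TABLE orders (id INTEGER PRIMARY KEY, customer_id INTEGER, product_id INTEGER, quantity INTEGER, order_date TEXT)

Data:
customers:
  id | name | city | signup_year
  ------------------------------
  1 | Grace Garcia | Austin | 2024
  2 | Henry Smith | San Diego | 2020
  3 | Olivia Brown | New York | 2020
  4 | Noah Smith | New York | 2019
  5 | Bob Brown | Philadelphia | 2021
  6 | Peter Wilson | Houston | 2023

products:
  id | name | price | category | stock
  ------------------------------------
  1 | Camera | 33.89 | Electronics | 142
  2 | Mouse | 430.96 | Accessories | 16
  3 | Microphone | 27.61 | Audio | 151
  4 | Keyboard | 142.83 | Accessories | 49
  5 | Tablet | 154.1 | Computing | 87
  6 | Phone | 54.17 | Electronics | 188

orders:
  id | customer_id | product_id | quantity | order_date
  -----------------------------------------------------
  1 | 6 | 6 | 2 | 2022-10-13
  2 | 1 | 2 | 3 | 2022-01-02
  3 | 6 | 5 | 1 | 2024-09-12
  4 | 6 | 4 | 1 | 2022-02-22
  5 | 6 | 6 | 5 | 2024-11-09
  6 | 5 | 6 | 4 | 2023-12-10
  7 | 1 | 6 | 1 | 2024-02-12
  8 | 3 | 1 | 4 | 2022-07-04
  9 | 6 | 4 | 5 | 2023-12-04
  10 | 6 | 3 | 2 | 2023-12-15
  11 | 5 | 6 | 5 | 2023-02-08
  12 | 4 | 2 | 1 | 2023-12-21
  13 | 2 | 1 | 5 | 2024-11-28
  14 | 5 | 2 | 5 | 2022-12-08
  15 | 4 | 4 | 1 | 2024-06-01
SELECT name, price FROM products WHERE price >= 241.38

Execution result:
name | price
Mouse | 430.96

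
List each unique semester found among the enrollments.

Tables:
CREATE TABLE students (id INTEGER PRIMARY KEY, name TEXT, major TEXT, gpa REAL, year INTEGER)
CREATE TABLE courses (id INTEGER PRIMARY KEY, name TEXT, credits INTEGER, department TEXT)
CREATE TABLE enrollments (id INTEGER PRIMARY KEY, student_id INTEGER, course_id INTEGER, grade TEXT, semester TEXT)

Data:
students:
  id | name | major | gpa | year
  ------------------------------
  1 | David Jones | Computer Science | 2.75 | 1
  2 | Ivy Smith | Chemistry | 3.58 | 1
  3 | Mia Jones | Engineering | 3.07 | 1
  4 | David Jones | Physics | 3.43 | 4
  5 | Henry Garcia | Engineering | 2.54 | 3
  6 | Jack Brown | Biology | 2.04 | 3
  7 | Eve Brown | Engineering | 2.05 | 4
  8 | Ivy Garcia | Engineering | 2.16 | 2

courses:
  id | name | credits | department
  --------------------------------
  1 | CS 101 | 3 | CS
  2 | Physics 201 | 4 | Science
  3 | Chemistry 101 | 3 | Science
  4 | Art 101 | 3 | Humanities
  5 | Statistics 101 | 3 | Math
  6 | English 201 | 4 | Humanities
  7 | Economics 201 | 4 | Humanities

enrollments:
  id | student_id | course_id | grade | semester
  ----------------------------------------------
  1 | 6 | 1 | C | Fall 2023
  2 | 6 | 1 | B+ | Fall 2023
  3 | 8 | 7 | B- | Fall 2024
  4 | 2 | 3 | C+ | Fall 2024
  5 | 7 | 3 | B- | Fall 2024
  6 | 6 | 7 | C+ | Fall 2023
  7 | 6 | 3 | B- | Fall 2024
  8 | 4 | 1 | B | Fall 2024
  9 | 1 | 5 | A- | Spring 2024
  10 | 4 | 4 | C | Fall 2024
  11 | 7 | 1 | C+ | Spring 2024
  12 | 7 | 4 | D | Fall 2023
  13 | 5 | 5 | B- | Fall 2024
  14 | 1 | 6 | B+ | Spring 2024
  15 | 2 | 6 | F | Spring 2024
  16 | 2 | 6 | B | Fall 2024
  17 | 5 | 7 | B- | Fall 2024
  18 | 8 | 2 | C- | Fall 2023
SELECT DISTINCT semester FROM enrollments

Execution result:
semester
Fall 2023
Fall 2024
Spring 2024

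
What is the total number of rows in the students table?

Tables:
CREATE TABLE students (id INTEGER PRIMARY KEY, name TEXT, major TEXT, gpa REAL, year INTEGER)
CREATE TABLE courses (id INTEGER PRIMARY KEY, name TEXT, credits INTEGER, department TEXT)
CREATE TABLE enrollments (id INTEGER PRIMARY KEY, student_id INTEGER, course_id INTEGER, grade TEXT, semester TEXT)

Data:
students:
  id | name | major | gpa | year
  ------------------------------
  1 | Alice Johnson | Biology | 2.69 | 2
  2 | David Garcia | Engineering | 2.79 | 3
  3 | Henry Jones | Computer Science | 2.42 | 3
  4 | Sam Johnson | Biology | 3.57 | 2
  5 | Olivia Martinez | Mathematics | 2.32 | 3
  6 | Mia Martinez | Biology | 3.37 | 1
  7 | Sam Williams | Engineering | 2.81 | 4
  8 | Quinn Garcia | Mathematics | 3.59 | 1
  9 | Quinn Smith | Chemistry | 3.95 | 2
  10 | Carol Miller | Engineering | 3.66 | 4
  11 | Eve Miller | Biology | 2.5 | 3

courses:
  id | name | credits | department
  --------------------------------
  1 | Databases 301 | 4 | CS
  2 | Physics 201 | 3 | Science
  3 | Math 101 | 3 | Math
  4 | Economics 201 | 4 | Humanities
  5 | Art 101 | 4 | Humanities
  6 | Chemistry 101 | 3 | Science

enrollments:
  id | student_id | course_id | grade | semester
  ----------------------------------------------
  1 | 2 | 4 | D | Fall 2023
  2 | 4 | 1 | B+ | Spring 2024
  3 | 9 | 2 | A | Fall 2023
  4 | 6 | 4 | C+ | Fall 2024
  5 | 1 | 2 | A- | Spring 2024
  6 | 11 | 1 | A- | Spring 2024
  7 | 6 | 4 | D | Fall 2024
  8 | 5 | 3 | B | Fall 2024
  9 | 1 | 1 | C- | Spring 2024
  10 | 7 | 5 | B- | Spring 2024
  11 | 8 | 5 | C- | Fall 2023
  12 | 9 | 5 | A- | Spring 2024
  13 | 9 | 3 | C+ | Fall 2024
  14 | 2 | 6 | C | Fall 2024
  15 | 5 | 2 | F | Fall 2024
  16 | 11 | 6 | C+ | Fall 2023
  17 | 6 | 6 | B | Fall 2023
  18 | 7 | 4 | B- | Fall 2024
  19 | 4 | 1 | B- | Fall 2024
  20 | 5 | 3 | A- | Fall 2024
SELECT COUNT(*) FROM students

Execution result:
11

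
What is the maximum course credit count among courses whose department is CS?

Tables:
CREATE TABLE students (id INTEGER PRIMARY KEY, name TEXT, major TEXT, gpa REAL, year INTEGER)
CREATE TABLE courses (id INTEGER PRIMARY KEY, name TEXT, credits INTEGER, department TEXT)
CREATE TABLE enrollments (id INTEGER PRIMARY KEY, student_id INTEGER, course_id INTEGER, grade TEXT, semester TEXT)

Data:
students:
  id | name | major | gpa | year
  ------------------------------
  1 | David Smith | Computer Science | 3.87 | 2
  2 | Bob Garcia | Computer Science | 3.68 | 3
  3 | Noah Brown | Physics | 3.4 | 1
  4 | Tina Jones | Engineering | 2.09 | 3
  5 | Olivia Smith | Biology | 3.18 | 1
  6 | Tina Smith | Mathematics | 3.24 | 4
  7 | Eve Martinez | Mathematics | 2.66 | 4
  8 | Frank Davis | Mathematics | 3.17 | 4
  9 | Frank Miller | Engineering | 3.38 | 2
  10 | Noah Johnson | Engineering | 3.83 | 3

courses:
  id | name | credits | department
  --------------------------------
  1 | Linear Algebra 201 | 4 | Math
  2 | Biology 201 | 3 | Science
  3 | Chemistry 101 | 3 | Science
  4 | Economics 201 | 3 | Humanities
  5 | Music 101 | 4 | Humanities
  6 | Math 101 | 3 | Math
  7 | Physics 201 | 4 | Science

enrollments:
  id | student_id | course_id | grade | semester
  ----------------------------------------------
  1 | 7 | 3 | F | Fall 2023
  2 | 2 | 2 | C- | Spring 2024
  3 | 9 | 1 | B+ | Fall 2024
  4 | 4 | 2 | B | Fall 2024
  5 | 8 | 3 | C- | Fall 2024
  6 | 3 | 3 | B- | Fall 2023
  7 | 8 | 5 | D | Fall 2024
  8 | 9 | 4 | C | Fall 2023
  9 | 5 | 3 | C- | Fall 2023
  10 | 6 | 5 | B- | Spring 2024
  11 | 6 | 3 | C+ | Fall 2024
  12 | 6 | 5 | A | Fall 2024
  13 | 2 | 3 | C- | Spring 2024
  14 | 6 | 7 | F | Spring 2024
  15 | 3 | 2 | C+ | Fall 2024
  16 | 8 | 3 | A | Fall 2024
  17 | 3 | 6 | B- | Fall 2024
SELECT MAX(credits) FROM courses WHERE department = 'CS'

Execution result:
NULL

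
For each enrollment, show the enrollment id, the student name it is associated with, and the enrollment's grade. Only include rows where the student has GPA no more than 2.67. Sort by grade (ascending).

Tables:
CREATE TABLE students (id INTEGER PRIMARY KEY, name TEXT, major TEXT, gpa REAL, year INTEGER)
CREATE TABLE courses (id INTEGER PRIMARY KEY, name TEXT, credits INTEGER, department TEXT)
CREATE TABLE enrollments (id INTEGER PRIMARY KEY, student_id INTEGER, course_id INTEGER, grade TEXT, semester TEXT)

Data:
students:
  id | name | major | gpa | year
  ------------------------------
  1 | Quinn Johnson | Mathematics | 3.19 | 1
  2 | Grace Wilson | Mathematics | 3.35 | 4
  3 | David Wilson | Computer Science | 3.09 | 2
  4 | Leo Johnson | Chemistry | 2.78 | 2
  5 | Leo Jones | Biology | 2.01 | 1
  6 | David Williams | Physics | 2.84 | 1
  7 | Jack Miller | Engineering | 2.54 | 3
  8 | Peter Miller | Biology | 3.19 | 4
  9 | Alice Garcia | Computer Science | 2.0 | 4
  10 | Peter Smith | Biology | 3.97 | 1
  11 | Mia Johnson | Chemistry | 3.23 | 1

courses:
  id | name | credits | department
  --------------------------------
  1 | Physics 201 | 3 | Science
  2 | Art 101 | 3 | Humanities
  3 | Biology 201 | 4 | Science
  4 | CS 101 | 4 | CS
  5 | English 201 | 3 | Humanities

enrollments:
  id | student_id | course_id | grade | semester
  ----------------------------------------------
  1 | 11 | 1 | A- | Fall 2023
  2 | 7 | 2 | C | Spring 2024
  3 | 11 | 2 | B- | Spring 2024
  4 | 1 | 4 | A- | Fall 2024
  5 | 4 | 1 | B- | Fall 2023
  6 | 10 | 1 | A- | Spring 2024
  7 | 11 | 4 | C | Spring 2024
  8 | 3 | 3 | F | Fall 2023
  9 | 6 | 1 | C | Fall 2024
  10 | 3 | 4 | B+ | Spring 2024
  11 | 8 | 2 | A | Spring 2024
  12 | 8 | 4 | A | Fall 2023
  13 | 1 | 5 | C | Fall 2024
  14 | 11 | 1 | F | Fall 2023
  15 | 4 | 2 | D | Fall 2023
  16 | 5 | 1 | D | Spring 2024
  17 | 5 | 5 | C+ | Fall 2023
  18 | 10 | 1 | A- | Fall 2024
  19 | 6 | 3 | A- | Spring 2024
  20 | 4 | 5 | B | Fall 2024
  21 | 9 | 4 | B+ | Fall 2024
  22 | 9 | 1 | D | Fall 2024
SELECT c.id, p.name AS student, c.grade FROM enrollments c JOIN students p ON c.student_id = p.id WHERE p.gpa <= 2.67 ORDER BY c.grade ASC

Execution result:
id | student | grade
21 | Alice Garcia | B+
2 | Jack Miller | C
17 | Leo Jones | C+
16 | Leo Jones | D
22 | Alice Garcia | D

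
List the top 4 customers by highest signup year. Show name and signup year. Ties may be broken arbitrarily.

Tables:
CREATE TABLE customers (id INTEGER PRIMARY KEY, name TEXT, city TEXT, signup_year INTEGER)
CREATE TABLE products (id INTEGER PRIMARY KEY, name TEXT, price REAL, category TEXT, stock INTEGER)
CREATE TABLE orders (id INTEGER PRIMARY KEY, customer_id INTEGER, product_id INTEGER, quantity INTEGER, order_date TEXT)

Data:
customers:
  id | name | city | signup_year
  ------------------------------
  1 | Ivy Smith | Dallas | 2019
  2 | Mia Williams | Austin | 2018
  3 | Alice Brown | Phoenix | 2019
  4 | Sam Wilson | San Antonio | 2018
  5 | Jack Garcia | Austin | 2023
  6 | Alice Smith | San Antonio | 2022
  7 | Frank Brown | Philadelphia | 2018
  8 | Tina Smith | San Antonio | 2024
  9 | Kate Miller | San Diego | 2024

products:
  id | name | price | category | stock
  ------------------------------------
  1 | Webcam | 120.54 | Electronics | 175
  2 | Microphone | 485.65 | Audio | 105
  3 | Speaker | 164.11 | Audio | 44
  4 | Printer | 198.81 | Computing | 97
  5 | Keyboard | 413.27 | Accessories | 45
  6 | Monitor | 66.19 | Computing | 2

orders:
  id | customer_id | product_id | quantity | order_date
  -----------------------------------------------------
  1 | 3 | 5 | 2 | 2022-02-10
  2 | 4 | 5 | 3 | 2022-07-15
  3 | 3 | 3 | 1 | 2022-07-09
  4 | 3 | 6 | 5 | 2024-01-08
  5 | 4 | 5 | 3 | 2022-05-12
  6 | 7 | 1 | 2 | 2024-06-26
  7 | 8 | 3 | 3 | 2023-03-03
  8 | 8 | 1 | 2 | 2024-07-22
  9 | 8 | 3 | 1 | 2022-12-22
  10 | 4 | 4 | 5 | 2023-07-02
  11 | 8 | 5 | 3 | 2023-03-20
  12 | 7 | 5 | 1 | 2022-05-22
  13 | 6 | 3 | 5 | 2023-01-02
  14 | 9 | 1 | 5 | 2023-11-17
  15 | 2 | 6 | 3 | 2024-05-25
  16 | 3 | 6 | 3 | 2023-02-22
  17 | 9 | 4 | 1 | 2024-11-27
SELECT name, signup_year FROM customers ORDER BY signup_year DESC LIMIT 4

Execution result:
name | signup_year
Tina Smith | 2024
Kate Miller | 2024
Jack Garcia | 2023
Alice Smith | 2022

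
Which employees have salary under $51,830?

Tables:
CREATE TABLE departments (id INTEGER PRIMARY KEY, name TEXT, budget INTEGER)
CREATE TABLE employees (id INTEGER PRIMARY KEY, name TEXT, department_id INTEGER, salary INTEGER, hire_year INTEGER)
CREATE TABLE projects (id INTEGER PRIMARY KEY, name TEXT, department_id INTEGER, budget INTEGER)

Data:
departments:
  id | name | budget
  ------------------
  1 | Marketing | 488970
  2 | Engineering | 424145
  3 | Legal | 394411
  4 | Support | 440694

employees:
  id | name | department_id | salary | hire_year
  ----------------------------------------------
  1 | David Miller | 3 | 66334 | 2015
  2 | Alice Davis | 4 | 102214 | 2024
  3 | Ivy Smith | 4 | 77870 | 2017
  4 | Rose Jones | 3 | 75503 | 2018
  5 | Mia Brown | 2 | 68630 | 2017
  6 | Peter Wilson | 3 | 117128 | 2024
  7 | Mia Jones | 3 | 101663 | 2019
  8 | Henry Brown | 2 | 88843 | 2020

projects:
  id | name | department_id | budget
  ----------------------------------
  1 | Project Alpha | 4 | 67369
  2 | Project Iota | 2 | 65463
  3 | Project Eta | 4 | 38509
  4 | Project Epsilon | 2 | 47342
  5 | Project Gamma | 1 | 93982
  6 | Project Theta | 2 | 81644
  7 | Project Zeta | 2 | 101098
SELECT name, salary FROM employees WHERE salary < 51830

Execution result:
(no rows)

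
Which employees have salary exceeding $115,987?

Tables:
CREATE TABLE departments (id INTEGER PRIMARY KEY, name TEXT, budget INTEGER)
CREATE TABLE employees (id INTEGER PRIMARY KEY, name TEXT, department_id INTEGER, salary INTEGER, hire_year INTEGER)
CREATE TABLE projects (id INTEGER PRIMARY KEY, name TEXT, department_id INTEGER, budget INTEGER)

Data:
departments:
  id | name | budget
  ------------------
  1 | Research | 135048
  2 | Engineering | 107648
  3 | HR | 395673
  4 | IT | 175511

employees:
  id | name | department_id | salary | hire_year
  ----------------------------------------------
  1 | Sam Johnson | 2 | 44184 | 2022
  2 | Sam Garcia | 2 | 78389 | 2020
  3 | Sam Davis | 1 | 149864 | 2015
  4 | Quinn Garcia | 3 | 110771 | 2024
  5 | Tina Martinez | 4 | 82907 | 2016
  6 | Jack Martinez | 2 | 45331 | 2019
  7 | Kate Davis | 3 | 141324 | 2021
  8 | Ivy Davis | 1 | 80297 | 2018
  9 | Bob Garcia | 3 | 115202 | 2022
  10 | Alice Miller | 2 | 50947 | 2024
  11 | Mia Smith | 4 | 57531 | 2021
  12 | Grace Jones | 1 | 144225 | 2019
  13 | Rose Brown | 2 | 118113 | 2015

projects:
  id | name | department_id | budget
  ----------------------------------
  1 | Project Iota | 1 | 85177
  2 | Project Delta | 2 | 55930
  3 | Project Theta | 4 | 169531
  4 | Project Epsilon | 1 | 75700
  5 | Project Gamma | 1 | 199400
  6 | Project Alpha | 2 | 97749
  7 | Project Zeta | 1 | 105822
SELECT name, salary FROM employees WHERE salary > 115987

Execution result:
name | salary
Sam Davis | 149864
Kate Davis | 141324
Grace Jones | 144225
Rose Brown | 118113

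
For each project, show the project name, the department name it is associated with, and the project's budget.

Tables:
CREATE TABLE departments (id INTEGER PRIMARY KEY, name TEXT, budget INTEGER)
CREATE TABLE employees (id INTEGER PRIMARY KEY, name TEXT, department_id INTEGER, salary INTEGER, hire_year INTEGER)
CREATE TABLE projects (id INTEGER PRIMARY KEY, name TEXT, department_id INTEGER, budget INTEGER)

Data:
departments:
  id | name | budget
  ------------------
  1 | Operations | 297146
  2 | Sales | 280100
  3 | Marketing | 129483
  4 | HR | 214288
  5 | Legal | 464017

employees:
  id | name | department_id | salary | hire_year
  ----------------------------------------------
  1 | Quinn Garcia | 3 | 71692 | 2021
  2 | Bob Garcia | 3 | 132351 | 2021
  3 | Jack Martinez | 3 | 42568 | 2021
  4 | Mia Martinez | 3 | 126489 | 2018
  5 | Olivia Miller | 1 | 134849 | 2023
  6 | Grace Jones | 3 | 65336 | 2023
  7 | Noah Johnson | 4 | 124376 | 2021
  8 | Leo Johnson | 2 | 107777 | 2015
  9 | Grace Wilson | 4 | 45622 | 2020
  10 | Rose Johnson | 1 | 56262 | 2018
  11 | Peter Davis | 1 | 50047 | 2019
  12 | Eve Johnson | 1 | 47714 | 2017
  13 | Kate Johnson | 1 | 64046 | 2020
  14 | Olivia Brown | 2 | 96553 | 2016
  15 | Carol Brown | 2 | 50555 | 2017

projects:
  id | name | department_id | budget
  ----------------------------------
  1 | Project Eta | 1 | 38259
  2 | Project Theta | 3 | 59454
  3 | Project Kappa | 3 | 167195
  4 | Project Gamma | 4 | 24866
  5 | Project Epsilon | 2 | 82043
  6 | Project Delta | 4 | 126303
SELECT c.name, p.name AS department, c.budget FROM projects c JOIN departments p ON c.department_id = p.id

Execution result:
name | department | budget
Project Eta | Operations | 38259
Project Theta | Marketing | 59454
Project Kappa | Marketing | 167195
Project Gamma | HR | 24866
Project Epsilon | Sales | 82043
Project Delta | HR | 126303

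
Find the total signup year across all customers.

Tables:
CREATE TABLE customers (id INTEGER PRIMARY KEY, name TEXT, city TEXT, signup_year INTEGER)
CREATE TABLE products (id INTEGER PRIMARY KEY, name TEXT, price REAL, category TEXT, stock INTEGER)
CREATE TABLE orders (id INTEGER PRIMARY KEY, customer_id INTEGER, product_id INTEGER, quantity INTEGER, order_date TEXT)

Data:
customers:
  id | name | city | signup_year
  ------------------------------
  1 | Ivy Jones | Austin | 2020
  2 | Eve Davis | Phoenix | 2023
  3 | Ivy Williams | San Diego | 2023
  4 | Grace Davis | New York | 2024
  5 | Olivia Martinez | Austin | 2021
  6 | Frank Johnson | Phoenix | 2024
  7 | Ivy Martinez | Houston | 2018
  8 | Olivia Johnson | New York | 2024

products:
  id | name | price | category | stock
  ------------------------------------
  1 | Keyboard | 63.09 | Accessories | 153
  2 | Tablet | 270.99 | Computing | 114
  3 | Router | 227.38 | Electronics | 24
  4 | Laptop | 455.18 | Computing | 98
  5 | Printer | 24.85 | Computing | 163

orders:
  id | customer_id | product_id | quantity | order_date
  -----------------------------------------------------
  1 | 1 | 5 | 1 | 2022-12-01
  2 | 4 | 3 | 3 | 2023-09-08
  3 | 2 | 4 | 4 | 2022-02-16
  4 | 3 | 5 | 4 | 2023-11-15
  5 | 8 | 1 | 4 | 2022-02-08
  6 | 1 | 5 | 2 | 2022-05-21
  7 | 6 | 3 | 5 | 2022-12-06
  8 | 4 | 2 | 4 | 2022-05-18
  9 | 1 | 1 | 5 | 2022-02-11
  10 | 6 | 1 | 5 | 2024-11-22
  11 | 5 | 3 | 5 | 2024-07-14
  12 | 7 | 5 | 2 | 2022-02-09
SELECT SUM(signup_year) FROM customers

Execution result:
16177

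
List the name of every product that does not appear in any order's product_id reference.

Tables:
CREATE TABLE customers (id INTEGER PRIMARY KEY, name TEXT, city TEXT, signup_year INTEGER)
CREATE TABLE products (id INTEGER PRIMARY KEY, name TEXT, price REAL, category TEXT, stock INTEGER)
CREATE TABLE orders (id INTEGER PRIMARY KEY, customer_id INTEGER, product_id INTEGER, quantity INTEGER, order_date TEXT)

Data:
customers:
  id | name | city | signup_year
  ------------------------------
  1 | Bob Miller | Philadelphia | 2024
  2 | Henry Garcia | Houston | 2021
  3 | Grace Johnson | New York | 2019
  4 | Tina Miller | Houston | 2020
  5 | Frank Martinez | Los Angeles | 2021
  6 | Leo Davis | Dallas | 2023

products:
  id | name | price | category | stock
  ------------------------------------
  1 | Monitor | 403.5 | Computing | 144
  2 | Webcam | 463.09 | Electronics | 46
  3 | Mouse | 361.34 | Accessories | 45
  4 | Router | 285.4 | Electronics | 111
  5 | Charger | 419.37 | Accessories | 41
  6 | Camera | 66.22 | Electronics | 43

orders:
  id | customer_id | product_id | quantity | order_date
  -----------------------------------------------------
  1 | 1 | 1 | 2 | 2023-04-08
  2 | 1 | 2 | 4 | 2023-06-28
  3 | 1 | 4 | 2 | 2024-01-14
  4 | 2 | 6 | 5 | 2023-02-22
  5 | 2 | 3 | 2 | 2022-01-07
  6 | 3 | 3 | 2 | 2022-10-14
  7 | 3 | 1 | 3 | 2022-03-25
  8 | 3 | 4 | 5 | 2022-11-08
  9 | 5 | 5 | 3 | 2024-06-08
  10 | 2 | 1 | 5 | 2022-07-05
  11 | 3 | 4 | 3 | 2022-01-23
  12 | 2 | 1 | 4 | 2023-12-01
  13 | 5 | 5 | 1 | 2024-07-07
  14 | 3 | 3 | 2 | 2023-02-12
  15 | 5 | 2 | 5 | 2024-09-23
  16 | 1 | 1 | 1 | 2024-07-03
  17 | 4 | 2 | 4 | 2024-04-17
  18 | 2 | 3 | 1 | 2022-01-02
SELECT p.name FROM products p LEFT JOIN orders c ON c.product_id = p.id WHERE c.id IS NULL

Execution result:
(no rows)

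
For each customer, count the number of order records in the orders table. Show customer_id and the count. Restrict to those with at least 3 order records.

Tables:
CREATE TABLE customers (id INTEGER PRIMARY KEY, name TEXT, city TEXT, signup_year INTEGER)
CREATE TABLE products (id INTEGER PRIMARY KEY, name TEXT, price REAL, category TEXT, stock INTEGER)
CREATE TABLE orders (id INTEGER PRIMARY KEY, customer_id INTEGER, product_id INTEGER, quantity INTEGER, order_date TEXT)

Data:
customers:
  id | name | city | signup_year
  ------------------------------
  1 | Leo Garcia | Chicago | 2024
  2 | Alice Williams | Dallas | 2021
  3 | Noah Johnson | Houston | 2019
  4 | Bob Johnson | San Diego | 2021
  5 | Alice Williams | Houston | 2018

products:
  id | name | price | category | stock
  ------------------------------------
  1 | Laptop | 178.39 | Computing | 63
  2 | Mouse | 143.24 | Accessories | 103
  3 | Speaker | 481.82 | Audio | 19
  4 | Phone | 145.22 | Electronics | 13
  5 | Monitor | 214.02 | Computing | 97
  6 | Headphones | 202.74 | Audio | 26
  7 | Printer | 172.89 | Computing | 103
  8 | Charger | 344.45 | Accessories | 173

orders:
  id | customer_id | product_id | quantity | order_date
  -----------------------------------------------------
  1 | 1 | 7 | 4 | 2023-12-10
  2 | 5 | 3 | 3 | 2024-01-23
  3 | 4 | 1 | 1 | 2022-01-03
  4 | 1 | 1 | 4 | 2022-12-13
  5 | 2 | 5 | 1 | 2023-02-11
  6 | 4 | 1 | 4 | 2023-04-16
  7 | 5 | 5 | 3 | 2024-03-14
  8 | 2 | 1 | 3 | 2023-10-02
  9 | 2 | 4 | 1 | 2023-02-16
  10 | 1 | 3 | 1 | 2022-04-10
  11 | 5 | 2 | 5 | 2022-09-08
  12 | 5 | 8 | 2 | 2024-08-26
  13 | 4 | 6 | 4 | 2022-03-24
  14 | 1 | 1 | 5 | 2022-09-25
SELECT customer_id, COUNT(*) AS order_count FROM orders GROUP BY customer_id HAVING COUNT(*) >= 3

Execution result:
customer_id | order_count
1 | 4
2 | 3
4 | 3
5 | 4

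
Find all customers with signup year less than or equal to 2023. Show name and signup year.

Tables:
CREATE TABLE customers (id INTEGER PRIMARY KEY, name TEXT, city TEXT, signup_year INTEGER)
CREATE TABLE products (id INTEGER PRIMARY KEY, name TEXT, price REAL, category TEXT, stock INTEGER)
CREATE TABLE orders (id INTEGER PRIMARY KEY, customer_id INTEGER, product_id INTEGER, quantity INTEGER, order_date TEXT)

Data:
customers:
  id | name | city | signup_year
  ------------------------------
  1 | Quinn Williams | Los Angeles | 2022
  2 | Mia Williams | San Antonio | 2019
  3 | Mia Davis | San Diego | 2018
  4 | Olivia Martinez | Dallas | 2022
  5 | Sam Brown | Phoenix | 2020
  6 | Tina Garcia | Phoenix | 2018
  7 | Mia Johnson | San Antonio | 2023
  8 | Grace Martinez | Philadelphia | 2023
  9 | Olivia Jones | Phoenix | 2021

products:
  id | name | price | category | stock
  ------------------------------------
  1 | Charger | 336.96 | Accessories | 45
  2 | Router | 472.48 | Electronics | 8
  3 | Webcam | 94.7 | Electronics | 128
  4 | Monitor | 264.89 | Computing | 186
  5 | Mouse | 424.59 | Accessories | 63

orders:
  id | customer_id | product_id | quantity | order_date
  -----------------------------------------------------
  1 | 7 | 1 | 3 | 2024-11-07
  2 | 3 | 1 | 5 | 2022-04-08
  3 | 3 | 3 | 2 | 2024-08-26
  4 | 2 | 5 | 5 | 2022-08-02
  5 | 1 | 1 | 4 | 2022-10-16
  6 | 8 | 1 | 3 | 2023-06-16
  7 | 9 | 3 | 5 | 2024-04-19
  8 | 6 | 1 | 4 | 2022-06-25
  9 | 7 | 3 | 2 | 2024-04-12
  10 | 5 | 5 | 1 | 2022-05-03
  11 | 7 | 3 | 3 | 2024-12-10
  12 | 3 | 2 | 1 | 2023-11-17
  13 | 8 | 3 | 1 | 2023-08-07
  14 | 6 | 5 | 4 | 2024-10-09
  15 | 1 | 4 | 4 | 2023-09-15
SELECT name, signup_year FROM customers WHERE signup_year <= 2023

Execution result:
name | signup_year
Quinn Williams | 2022
Mia Williams | 2019
Mia Davis | 2018
Olivia Martinez | 2022
Sam Brown | 2020
Tina Garcia | 2018
Mia Johnson | 2023
Grace Martinez | 2023
Olivia Jones | 2021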